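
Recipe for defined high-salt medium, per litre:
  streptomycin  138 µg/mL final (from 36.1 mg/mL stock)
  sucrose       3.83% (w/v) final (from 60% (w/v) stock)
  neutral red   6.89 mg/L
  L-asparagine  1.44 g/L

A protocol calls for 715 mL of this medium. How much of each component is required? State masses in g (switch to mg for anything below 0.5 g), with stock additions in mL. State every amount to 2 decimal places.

streptomycin 2.73 mL; sucrose 45.64 mL; neutral red 4.93 mg; L-asparagine 1.03 g

Working volume: 715 mL = 0.715 L.
streptomycin: V = C2·V2/C1 = 138 µg/mL × 715 mL ÷ 36100 µg/mL = 2.73 mL
sucrose: dilute stock: 3.83% ÷ 60% × 715 mL = 45.64 mL
neutral red: 6.89 mg/L × 0.715 L = 4.93 mg
L-asparagine: 1.44 g/L × 0.715 L = 1.03 g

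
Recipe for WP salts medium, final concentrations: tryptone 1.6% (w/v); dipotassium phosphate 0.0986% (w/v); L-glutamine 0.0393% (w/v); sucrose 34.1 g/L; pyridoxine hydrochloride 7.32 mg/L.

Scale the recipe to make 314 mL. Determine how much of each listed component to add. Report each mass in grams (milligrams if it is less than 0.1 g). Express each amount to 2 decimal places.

Scale factor relative to 1 L: 0.314.
tryptone: 1.6 g per 100 mL × 314 mL ÷ 100 = 5.02 g
dipotassium phosphate: 0.0986 g per 100 mL × 314 mL ÷ 100 = 0.31 g
L-glutamine: 0.0393% w/v = 0.393 g/L → 0.393 × 0.314 L = 0.12 g
sucrose: 34.1 g/L × 0.314 L = 10.71 g
pyridoxine hydrochloride: 7.32 mg/L × 0.314 L = 2.30 mg

tryptone 5.02 g; dipotassium phosphate 0.31 g; L-glutamine 0.12 g; sucrose 10.71 g; pyridoxine hydrochloride 2.30 mg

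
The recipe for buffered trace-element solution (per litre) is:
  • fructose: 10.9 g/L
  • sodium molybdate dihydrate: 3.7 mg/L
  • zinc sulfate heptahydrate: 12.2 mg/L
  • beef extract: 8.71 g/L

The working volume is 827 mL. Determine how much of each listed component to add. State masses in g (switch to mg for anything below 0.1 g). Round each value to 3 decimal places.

Working volume: 827 mL = 0.827 L.
fructose: 10.9 g/L × 0.827 L = 9.014 g
sodium molybdate dihydrate: 3.7 mg/L × 0.827 L = 3.060 mg
zinc sulfate heptahydrate: 12.2 mg/L × 0.827 L = 10.089 mg
beef extract: 8.71 g/L × 0.827 L = 7.203 g

fructose 9.014 g; sodium molybdate dihydrate 3.060 mg; zinc sulfate heptahydrate 10.089 mg; beef extract 7.203 g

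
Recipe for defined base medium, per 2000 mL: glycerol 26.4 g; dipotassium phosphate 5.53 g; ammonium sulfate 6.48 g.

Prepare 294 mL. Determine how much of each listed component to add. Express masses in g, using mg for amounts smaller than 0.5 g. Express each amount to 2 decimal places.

glycerol 3.88 g; dipotassium phosphate 0.81 g; ammonium sulfate 0.95 g

Scale factor = 294 mL / 2000 mL = 0.147.
glycerol: 26.4 g × (294 mL / 2000 mL) = 3.88 g
dipotassium phosphate: 5.53 g × (294 mL / 2000 mL) = 0.81 g
ammonium sulfate: 6.48 g × (294 mL / 2000 mL) = 0.95 g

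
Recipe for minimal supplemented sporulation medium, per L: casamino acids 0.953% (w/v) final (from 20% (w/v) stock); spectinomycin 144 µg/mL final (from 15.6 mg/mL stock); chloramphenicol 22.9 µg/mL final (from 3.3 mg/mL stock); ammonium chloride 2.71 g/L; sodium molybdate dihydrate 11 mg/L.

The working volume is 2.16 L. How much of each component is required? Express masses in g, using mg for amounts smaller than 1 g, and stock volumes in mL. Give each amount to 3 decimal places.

Scale factor relative to 1 L: 2.16.
casamino acids: V = C2·V2/C1 = 0.953% ÷ 20% × 2160 mL = 102.924 mL
spectinomycin: C1V1 = C2V2 → 144 µg/mL × 2160 mL ÷ 15600 µg/mL = 19.938 mL
chloramphenicol: C1V1 = C2V2 → 22.9 µg/mL × 2160 mL ÷ 3300 µg/mL = 14.989 mL
ammonium chloride: 2.71 g/L × 2.16 L = 5.854 g
sodium molybdate dihydrate: 11 mg/L × 2.16 L = 23.760 mg

casamino acids 102.924 mL; spectinomycin 19.938 mL; chloramphenicol 14.989 mL; ammonium chloride 5.854 g; sodium molybdate dihydrate 23.760 mg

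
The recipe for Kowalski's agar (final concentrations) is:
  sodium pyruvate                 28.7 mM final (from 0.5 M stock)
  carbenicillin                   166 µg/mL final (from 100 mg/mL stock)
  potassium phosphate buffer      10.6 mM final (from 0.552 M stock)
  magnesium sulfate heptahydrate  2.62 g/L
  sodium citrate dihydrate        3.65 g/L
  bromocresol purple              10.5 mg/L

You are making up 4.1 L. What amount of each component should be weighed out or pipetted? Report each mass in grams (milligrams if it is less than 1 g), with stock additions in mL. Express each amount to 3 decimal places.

sodium pyruvate 235.340 mL; carbenicillin 6.806 mL; potassium phosphate buffer 78.732 mL; magnesium sulfate heptahydrate 10.742 g; sodium citrate dihydrate 14.965 g; bromocresol purple 43.050 mg

Working volume: 4.1 L.
sodium pyruvate: C1V1 = C2V2 → 28.7 mM × 4100 mL ÷ 500 mM = 235.340 mL
carbenicillin: C1V1 = C2V2 → 166 µg/mL × 4100 mL ÷ 100000 µg/mL = 6.806 mL
potassium phosphate buffer: V = C2·V2/C1 = 10.6 mM × 4100 mL ÷ 552 mM = 78.732 mL
magnesium sulfate heptahydrate: 2.62 g/L × 4.1 L = 10.742 g
sodium citrate dihydrate: 3.65 g/L × 4.1 L = 14.965 g
bromocresol purple: 10.5 mg/L × 4.1 L = 43.050 mg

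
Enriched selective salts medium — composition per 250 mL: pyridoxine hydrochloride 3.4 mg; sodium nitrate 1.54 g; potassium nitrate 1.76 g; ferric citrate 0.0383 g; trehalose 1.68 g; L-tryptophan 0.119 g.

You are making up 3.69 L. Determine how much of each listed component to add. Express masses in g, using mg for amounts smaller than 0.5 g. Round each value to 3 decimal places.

Scale factor = 3690 mL / 250 mL = 14.76.
pyridoxine hydrochloride: 3.4 mg × (3690 mL / 250 mL) = 50.184 mg
sodium nitrate: 1.54 g × (3690 mL / 250 mL) = 22.730 g
potassium nitrate: 1.76 g × (3690 mL / 250 mL) = 25.978 g
ferric citrate: 0.0383 g × (3690 mL / 250 mL) = 0.565 g
trehalose: 1.68 g × (3690 mL / 250 mL) = 24.797 g
L-tryptophan: 0.119 g × (3690 mL / 250 mL) = 1.756 g

pyridoxine hydrochloride 50.184 mg; sodium nitrate 22.730 g; potassium nitrate 25.978 g; ferric citrate 0.565 g; trehalose 24.797 g; L-tryptophan 1.756 g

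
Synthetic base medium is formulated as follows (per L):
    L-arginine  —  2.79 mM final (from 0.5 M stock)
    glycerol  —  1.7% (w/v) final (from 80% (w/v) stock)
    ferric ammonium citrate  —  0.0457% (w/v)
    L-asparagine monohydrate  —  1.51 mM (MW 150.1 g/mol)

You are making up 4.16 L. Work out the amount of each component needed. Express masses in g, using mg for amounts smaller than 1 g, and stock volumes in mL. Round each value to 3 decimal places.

Scale factor relative to 1 L: 4.16.
L-arginine: C1V1 = C2V2 → 2.79 mM × 4160 mL ÷ 500 mM = 23.213 mL
glycerol: C1V1 = C2V2 → 1.7% ÷ 80% × 4160 mL = 88.400 mL
ferric ammonium citrate: 0.0457% w/v = 0.457 g/L → 0.457 × 4.16 L = 1.901 g
L-asparagine monohydrate: 1.51 mmol/L × 150.1 mg/mmol × 4.16 L = 942.868 mg

L-arginine 23.213 mL; glycerol 88.400 mL; ferric ammonium citrate 1.901 g; L-asparagine monohydrate 942.868 mg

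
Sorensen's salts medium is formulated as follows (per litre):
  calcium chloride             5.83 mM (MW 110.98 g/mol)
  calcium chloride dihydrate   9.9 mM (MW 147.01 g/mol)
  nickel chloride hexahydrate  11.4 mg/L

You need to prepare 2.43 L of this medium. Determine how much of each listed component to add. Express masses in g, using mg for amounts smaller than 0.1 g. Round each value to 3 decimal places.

calcium chloride 1.572 g; calcium chloride dihydrate 3.537 g; nickel chloride hexahydrate 27.702 mg

Scale factor relative to 1 L: 2.43.
calcium chloride: 5.83 mmol/L × 110.98 g/mol × 2.43 L ÷ 1000 = 1.572 g
calcium chloride dihydrate: 9.9 mmol/L × 147.01 g/mol × 2.43 L ÷ 1000 = 3.537 g
nickel chloride hexahydrate: 11.4 mg/L × 2.43 L = 27.702 mg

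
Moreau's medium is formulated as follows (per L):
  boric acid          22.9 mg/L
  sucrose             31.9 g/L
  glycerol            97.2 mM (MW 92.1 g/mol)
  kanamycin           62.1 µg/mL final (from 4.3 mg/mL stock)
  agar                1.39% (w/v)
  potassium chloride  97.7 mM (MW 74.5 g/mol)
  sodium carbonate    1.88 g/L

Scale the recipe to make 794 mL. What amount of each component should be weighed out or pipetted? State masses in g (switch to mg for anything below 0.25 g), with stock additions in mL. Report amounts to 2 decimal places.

Target volume = 794 mL = 0.794 L.
boric acid: 22.9 mg/L × 0.794 L = 18.18 mg
sucrose: 31.9 g/L × 0.794 L = 25.33 g
glycerol: 97.2 mmol/L × 92.1 g/mol × 0.794 L ÷ 1000 = 7.11 g
kanamycin: dilute stock: 62.1 µg/mL × 794 mL ÷ 4300 µg/mL = 11.47 mL
agar: 1.39% w/v = 13.9 g/L → 13.9 × 0.794 L = 11.04 g
potassium chloride: 97.7 mmol/L × 74.5 g/mol × 0.794 L ÷ 1000 = 5.78 g
sodium carbonate: 1.88 g/L × 0.794 L = 1.49 g

boric acid 18.18 mg; sucrose 25.33 g; glycerol 7.11 g; kanamycin 11.47 mL; agar 11.04 g; potassium chloride 5.78 g; sodium carbonate 1.49 g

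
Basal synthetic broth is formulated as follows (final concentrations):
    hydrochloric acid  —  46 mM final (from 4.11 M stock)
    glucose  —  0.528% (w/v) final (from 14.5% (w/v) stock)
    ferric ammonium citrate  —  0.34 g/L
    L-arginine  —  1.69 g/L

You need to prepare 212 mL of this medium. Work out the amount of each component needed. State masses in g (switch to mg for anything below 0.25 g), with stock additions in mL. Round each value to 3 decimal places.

Working volume: 212 mL = 0.212 L.
hydrochloric acid: C1V1 = C2V2 → 46 mM × 212 mL ÷ 4110 mM = 2.373 mL
glucose: V = C2·V2/C1 = 0.528% ÷ 14.5% × 212 mL = 7.720 mL
ferric ammonium citrate: 0.34 g/L × 0.212 L = 0.07208 g = 72.080 mg
L-arginine: 1.69 g/L × 0.212 L = 0.358 g

hydrochloric acid 2.373 mL; glucose 7.720 mL; ferric ammonium citrate 72.080 mg; L-arginine 0.358 g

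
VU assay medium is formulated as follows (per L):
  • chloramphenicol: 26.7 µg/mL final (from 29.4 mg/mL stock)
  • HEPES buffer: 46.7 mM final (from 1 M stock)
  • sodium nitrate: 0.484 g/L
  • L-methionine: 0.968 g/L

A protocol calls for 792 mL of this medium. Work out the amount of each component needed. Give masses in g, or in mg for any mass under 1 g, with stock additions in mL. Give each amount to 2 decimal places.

chloramphenicol 0.72 mL; HEPES buffer 36.99 mL; sodium nitrate 383.33 mg; L-methionine 766.66 mg

Scale factor relative to 1 L: 0.792.
chloramphenicol: dilute stock: 26.7 µg/mL × 792 mL ÷ 29400 µg/mL = 0.72 mL
HEPES buffer: C1V1 = C2V2 → 46.7 mM × 792 mL ÷ 1000 mM = 36.99 mL
sodium nitrate: 0.484 g/L × 0.792 L = 0.383328 g = 383.33 mg
L-methionine: 0.968 g/L × 0.792 L = 0.766656 g = 766.66 mg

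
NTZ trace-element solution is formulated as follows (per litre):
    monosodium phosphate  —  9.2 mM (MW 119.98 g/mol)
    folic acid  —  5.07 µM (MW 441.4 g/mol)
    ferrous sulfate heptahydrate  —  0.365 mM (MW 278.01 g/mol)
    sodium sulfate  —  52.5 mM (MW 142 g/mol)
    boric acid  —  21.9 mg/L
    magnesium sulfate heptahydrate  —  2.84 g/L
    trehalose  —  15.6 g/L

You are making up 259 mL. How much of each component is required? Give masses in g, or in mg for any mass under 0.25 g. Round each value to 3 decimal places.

Target volume = 259 mL = 0.259 L.
monosodium phosphate: 9.2 mmol/L × 119.98 g/mol × 0.259 L ÷ 1000 = 0.286 g
folic acid: 5.07 µmol/L × 441.4 g/mol × 0.259 L ÷ 1000 = 0.580 mg
ferrous sulfate heptahydrate: 0.365 mmol/L × 278.01 mg/mmol × 0.259 L = 26.282 mg
sodium sulfate: 52.5 mmol/L × 142 g/mol × 0.259 L ÷ 1000 = 1.931 g
boric acid: 21.9 mg/L × 0.259 L = 5.672 mg
magnesium sulfate heptahydrate: 2.84 g/L × 0.259 L = 0.736 g
trehalose: 15.6 g/L × 0.259 L = 4.040 g

monosodium phosphate 0.286 g; folic acid 0.580 mg; ferrous sulfate heptahydrate 26.282 mg; sodium sulfate 1.931 g; boric acid 5.672 mg; magnesium sulfate heptahydrate 0.736 g; trehalose 4.040 g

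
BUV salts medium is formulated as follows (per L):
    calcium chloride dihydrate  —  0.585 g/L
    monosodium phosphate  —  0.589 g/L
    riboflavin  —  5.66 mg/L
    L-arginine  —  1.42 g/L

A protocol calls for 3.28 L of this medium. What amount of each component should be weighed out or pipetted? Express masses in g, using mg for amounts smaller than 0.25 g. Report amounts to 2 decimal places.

calcium chloride dihydrate 1.92 g; monosodium phosphate 1.93 g; riboflavin 18.56 mg; L-arginine 4.66 g

Working volume: 3.28 L.
calcium chloride dihydrate: 0.585 g/L × 3.28 L = 1.92 g
monosodium phosphate: 0.589 g/L × 3.28 L = 1.93 g
riboflavin: 5.66 mg/L × 3.28 L = 18.56 mg
L-arginine: 1.42 g/L × 3.28 L = 4.66 g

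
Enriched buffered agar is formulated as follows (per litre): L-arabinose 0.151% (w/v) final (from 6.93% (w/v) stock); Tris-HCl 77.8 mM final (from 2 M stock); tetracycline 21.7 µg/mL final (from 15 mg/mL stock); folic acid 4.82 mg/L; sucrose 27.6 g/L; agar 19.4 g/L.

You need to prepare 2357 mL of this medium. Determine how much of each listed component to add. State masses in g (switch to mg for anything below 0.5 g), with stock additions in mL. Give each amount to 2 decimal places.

Scale factor relative to 1 L: 2.357.
L-arabinose: dilute stock: 0.151% ÷ 6.93% × 2357 mL = 51.36 mL
Tris-HCl: V = C2·V2/C1 = 77.8 mM × 2357 mL ÷ 2000 mM = 91.69 mL
tetracycline: dilute stock: 21.7 µg/mL × 2357 mL ÷ 15000 µg/mL = 3.41 mL
folic acid: 4.82 mg/L × 2.357 L = 11.36 mg
sucrose: 27.6 g/L × 2.357 L = 65.05 g
agar: 19.4 g/L × 2.357 L = 45.73 g

L-arabinose 51.36 mL; Tris-HCl 91.69 mL; tetracycline 3.41 mL; folic acid 11.36 mg; sucrose 65.05 g; agar 45.73 g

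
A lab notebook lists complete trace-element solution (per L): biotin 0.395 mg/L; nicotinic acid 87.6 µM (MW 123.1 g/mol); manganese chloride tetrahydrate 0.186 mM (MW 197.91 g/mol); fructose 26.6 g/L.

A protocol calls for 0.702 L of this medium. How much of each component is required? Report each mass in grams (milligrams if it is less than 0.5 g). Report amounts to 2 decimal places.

biotin 0.28 mg; nicotinic acid 7.57 mg; manganese chloride tetrahydrate 25.84 mg; fructose 18.67 g

Scale factor relative to 1 L: 0.702.
biotin: 0.395 mg/L × 0.702 L = 0.28 mg
nicotinic acid: 87.6 µmol/L × 123.1 g/mol × 0.702 L ÷ 1000 = 7.57 mg
manganese chloride tetrahydrate: 0.186 mmol/L × 197.91 mg/mmol × 0.702 L = 25.84 mg
fructose: 26.6 g/L × 0.702 L = 18.67 g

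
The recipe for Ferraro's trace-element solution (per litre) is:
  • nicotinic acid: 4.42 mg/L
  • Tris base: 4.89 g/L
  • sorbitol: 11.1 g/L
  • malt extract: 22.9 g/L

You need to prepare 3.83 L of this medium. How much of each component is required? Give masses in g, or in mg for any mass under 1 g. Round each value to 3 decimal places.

nicotinic acid 16.929 mg; Tris base 18.729 g; sorbitol 42.513 g; malt extract 87.707 g

Scale factor relative to 1 L: 3.83.
nicotinic acid: 4.42 mg/L × 3.83 L = 16.929 mg
Tris base: 4.89 g/L × 3.83 L = 18.729 g
sorbitol: 11.1 g/L × 3.83 L = 42.513 g
malt extract: 22.9 g/L × 3.83 L = 87.707 g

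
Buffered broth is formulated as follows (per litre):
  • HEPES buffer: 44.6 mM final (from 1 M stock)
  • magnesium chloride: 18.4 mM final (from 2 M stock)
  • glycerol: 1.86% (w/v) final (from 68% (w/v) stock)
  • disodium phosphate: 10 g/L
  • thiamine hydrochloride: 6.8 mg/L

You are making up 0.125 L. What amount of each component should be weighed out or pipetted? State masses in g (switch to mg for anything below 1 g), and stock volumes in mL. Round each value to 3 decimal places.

Working volume: 0.125 L.
HEPES buffer: C1V1 = C2V2 → 44.6 mM × 125 mL ÷ 1000 mM = 5.575 mL
magnesium chloride: dilute stock: 18.4 mM × 125 mL ÷ 2000 mM = 1.150 mL
glycerol: dilute stock: 1.86% ÷ 68% × 125 mL = 3.419 mL
disodium phosphate: 10 g/L × 0.125 L = 1.250 g
thiamine hydrochloride: 6.8 mg/L × 0.125 L = 0.850 mg

HEPES buffer 5.575 mL; magnesium chloride 1.150 mL; glycerol 3.419 mL; disodium phosphate 1.250 g; thiamine hydrochloride 0.850 mg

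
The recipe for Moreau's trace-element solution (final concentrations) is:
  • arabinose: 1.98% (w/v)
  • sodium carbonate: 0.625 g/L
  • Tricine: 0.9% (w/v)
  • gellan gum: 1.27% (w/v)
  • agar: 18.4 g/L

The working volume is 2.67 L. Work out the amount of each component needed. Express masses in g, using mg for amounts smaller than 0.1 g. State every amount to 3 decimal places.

Working volume: 2.67 L.
arabinose: 1.98% w/v = 19.8 g/L → 19.8 × 2.67 L = 52.866 g
sodium carbonate: 0.625 g/L × 2.67 L = 1.669 g
Tricine: 0.9% w/v = 9 g/L → 9 × 2.67 L = 24.030 g
gellan gum: 1.27% w/v = 12.7 g/L → 12.7 × 2.67 L = 33.909 g
agar: 18.4 g/L × 2.67 L = 49.128 g

arabinose 52.866 g; sodium carbonate 1.669 g; Tricine 24.030 g; gellan gum 33.909 g; agar 49.128 g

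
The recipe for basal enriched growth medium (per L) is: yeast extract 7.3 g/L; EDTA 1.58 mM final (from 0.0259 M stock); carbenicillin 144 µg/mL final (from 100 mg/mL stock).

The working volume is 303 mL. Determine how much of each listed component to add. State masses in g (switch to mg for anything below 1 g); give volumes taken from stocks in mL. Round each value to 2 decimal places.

yeast extract 2.21 g; EDTA 18.48 mL; carbenicillin 0.44 mL

Scale factor relative to 1 L: 0.303.
yeast extract: 7.3 g/L × 0.303 L = 2.21 g
EDTA: V = C2·V2/C1 = 1.58 mM × 303 mL ÷ 25.9 mM = 18.48 mL
carbenicillin: C1V1 = C2V2 → 144 µg/mL × 303 mL ÷ 100000 µg/mL = 0.44 mL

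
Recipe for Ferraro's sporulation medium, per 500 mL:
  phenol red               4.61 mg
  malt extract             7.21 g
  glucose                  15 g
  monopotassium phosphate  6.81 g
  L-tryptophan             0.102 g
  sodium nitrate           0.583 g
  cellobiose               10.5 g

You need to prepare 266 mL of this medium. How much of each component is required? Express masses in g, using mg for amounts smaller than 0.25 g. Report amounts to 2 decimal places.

Scale factor = 266 mL / 500 mL = 0.532.
phenol red: 4.61 mg × (266 mL / 500 mL) = 2.45 mg
malt extract: 7.21 g × (266 mL / 500 mL) = 3.84 g
glucose: 15 g × (266 mL / 500 mL) = 7.98 g
monopotassium phosphate: 6.81 g × (266 mL / 500 mL) = 3.62 g
L-tryptophan: 0.102 g × (266 mL / 500 mL) = 0.054264 g = 54.26 mg
sodium nitrate: 0.583 g × (266 mL / 500 mL) = 0.31 g
cellobiose: 10.5 g × (266 mL / 500 mL) = 5.59 g

phenol red 2.45 mg; malt extract 3.84 g; glucose 7.98 g; monopotassium phosphate 3.62 g; L-tryptophan 54.26 mg; sodium nitrate 0.31 g; cellobiose 5.59 g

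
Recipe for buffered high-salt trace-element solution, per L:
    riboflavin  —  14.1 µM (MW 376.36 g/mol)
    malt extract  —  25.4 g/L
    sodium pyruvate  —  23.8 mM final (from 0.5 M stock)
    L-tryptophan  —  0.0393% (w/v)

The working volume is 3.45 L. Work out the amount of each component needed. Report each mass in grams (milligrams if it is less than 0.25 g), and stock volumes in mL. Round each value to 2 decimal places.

Working volume: 3.45 L.
riboflavin: 14.1 µmol/L × 376.36 g/mol × 3.45 L ÷ 1000 = 18.31 mg
malt extract: 25.4 g/L × 3.45 L = 87.63 g
sodium pyruvate: C1V1 = C2V2 → 23.8 mM × 3450 mL ÷ 500 mM = 164.22 mL
L-tryptophan: 0.0393% w/v = 0.393 g/L → 0.393 × 3.45 L = 1.36 g

riboflavin 18.31 mg; malt extract 87.63 g; sodium pyruvate 164.22 mL; L-tryptophan 1.36 g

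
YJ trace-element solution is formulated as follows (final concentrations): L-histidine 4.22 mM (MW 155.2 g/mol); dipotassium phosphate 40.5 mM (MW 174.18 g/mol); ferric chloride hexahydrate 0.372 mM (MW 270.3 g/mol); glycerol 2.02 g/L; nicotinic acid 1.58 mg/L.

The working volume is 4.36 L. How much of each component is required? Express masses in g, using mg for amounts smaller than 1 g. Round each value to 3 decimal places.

L-histidine 2.856 g; dipotassium phosphate 30.757 g; ferric chloride hexahydrate 438.405 mg; glycerol 8.807 g; nicotinic acid 6.889 mg

Working volume: 4.36 L.
L-histidine: 4.22 mmol/L × 155.2 g/mol × 4.36 L ÷ 1000 = 2.856 g
dipotassium phosphate: 40.5 mmol/L × 174.18 g/mol × 4.36 L ÷ 1000 = 30.757 g
ferric chloride hexahydrate: 0.372 mmol/L × 270.3 mg/mmol × 4.36 L = 438.405 mg
glycerol: 2.02 g/L × 4.36 L = 8.807 g
nicotinic acid: 1.58 mg/L × 4.36 L = 6.889 mg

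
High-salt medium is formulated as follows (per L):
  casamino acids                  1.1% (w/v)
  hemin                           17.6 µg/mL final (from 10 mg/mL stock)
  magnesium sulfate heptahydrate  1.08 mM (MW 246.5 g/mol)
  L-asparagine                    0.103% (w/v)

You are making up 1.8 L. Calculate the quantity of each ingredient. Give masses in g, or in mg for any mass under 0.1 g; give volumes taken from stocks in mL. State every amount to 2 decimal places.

Scale factor relative to 1 L: 1.8.
casamino acids: 1.1% w/v = 11 g/L → 11 × 1.8 L = 19.80 g
hemin: V = C2·V2/C1 = 17.6 µg/mL × 1800 mL ÷ 10000 µg/mL = 3.17 mL
magnesium sulfate heptahydrate: 1.08 mmol/L × 246.5 g/mol × 1.8 L ÷ 1000 = 0.48 g
L-asparagine: 0.103 g per 100 mL × 1800 mL ÷ 100 = 1.85 g

casamino acids 19.80 g; hemin 3.17 mL; magnesium sulfate heptahydrate 0.48 g; L-asparagine 1.85 g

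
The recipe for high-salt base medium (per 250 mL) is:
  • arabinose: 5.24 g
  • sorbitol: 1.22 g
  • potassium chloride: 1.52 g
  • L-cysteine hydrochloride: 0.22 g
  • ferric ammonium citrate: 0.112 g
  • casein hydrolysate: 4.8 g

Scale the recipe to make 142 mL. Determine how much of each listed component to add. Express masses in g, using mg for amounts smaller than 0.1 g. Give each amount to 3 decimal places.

arabinose 2.976 g; sorbitol 0.693 g; potassium chloride 0.863 g; L-cysteine hydrochloride 0.125 g; ferric ammonium citrate 63.616 mg; casein hydrolysate 2.726 g

Scale factor = 142 mL / 250 mL = 0.568.
arabinose: 5.24 g × (142 mL / 250 mL) = 2.976 g
sorbitol: 1.22 g × (142 mL / 250 mL) = 0.693 g
potassium chloride: 1.52 g × (142 mL / 250 mL) = 0.863 g
L-cysteine hydrochloride: 0.22 g × (142 mL / 250 mL) = 0.125 g
ferric ammonium citrate: 0.112 g × (142 mL / 250 mL) = 0.063616 g = 63.616 mg
casein hydrolysate: 4.8 g × (142 mL / 250 mL) = 2.726 g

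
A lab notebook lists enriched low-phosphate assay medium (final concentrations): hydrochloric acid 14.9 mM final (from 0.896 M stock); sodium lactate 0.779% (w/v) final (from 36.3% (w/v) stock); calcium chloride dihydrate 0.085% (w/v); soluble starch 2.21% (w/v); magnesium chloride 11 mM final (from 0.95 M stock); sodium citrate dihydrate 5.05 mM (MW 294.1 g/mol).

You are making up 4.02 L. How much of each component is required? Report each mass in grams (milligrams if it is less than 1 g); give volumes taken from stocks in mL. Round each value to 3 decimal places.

Scale factor relative to 1 L: 4.02.
hydrochloric acid: dilute stock: 14.9 mM × 4020 mL ÷ 896 mM = 66.850 mL
sodium lactate: C1V1 = C2V2 → 0.779% ÷ 36.3% × 4020 mL = 86.269 mL
calcium chloride dihydrate: 0.085 g per 100 mL × 4020 mL ÷ 100 = 3.417 g
soluble starch: 2.21 g per 100 mL × 4020 mL ÷ 100 = 88.842 g
magnesium chloride: C1V1 = C2V2 → 11 mM × 4020 mL ÷ 950 mM = 46.547 mL
sodium citrate dihydrate: 5.05 mmol/L × 294.1 g/mol × 4.02 L ÷ 1000 = 5.971 g

hydrochloric acid 66.850 mL; sodium lactate 86.269 mL; calcium chloride dihydrate 3.417 g; soluble starch 88.842 g; magnesium chloride 46.547 mL; sodium citrate dihydrate 5.971 g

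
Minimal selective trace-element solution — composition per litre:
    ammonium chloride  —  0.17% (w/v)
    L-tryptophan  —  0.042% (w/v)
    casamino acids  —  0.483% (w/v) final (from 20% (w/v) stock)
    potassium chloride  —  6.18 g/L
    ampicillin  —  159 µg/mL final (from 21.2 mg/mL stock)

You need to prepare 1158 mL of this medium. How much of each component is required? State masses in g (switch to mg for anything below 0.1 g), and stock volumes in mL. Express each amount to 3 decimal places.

ammonium chloride 1.969 g; L-tryptophan 0.486 g; casamino acids 27.966 mL; potassium chloride 7.156 g; ampicillin 8.685 mL

Working volume: 1158 mL = 1.158 L.
ammonium chloride: 0.17% w/v = 1.7 g/L → 1.7 × 1.158 L = 1.969 g
L-tryptophan: 0.042% w/v = 0.42 g/L → 0.42 × 1.158 L = 0.486 g
casamino acids: V = C2·V2/C1 = 0.483% ÷ 20% × 1158 mL = 27.966 mL
potassium chloride: 6.18 g/L × 1.158 L = 7.156 g
ampicillin: V = C2·V2/C1 = 159 µg/mL × 1158 mL ÷ 21200 µg/mL = 8.685 mL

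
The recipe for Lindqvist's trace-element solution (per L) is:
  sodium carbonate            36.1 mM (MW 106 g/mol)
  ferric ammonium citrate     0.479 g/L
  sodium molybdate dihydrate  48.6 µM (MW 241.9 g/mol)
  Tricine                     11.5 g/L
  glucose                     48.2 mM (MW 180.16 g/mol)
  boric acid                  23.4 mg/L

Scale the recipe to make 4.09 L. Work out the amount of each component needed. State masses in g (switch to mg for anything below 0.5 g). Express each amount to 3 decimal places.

Scale factor relative to 1 L: 4.09.
sodium carbonate: 36.1 mmol/L × 106 g/mol × 4.09 L ÷ 1000 = 15.651 g
ferric ammonium citrate: 0.479 g/L × 4.09 L = 1.959 g
sodium molybdate dihydrate: 48.6 µmol/L × 241.9 g/mol × 4.09 L ÷ 1000 = 48.083 mg
Tricine: 11.5 g/L × 4.09 L = 47.035 g
glucose: 48.2 mmol/L × 180.16 g/mol × 4.09 L ÷ 1000 = 35.516 g
boric acid: 23.4 mg/L × 4.09 L = 95.706 mg

sodium carbonate 15.651 g; ferric ammonium citrate 1.959 g; sodium molybdate dihydrate 48.083 mg; Tricine 47.035 g; glucose 35.516 g; boric acid 95.706 mg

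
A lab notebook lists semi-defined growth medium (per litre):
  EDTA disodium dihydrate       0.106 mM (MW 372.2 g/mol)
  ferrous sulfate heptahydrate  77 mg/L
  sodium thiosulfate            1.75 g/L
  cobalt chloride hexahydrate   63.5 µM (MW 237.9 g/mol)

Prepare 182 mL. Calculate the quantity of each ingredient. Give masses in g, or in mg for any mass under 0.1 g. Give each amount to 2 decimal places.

EDTA disodium dihydrate 7.18 mg; ferrous sulfate heptahydrate 14.01 mg; sodium thiosulfate 0.32 g; cobalt chloride hexahydrate 2.75 mg

Target volume = 182 mL = 0.182 L.
EDTA disodium dihydrate: 0.106 mmol/L × 372.2 mg/mmol × 0.182 L = 7.18 mg
ferrous sulfate heptahydrate: 77 mg/L × 0.182 L = 14.01 mg
sodium thiosulfate: 1.75 g/L × 0.182 L = 0.32 g
cobalt chloride hexahydrate: 63.5 µmol/L × 237.9 g/mol × 0.182 L ÷ 1000 = 2.75 mg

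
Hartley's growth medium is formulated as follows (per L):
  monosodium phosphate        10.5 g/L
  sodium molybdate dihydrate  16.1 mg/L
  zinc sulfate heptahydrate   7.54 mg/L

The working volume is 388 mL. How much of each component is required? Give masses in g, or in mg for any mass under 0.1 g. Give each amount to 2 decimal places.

Target volume = 388 mL = 0.388 L.
monosodium phosphate: 10.5 g/L × 0.388 L = 4.07 g
sodium molybdate dihydrate: 16.1 mg/L × 0.388 L = 6.25 mg
zinc sulfate heptahydrate: 7.54 mg/L × 0.388 L = 2.93 mg

monosodium phosphate 4.07 g; sodium molybdate dihydrate 6.25 mg; zinc sulfate heptahydrate 2.93 mg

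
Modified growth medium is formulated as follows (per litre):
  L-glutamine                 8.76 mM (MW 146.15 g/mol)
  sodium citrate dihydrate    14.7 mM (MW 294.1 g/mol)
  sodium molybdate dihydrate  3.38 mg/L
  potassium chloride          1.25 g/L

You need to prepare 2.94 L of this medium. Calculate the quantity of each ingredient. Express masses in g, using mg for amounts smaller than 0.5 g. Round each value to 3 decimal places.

Scale factor relative to 1 L: 2.94.
L-glutamine: 8.76 mmol/L × 146.15 g/mol × 2.94 L ÷ 1000 = 3.764 g
sodium citrate dihydrate: 14.7 mmol/L × 294.1 g/mol × 2.94 L ÷ 1000 = 12.710 g
sodium molybdate dihydrate: 3.38 mg/L × 2.94 L = 9.937 mg
potassium chloride: 1.25 g/L × 2.94 L = 3.675 g

L-glutamine 3.764 g; sodium citrate dihydrate 12.710 g; sodium molybdate dihydrate 9.937 mg; potassium chloride 3.675 g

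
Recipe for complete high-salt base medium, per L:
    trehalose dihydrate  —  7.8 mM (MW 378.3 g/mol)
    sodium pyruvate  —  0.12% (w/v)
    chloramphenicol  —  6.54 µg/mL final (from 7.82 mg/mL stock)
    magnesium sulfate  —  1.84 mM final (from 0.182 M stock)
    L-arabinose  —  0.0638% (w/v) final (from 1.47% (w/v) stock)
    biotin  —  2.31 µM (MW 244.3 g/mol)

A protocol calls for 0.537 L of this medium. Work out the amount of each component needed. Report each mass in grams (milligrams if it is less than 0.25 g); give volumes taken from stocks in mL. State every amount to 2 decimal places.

trehalose dihydrate 1.58 g; sodium pyruvate 0.64 g; chloramphenicol 0.45 mL; magnesium sulfate 5.43 mL; L-arabinose 23.31 mL; biotin 0.30 mg

Scale factor relative to 1 L: 0.537.
trehalose dihydrate: 7.8 mmol/L × 378.3 g/mol × 0.537 L ÷ 1000 = 1.58 g
sodium pyruvate: 0.12% w/v = 1.2 g/L → 1.2 × 0.537 L = 0.64 g
chloramphenicol: V = C2·V2/C1 = 6.54 µg/mL × 537 mL ÷ 7820 µg/mL = 0.45 mL
magnesium sulfate: C1V1 = C2V2 → 1.84 mM × 537 mL ÷ 182 mM = 5.43 mL
L-arabinose: C1V1 = C2V2 → 0.0638% ÷ 1.47% × 537 mL = 23.31 mL
biotin: 2.31 µmol/L × 244.3 g/mol × 0.537 L ÷ 1000 = 0.30 mg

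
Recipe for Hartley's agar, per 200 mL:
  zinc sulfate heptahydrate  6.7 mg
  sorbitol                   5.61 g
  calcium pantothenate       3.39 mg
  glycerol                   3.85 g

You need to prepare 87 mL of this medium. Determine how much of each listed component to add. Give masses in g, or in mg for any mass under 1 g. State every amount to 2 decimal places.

zinc sulfate heptahydrate 2.91 mg; sorbitol 2.44 g; calcium pantothenate 1.47 mg; glycerol 1.67 g

Scale factor = 87 mL / 200 mL = 0.435.
zinc sulfate heptahydrate: 6.7 mg × (87 mL / 200 mL) = 2.91 mg
sorbitol: 5.61 g × (87 mL / 200 mL) = 2.44 g
calcium pantothenate: 3.39 mg × (87 mL / 200 mL) = 1.47 mg
glycerol: 3.85 g × (87 mL / 200 mL) = 1.67 g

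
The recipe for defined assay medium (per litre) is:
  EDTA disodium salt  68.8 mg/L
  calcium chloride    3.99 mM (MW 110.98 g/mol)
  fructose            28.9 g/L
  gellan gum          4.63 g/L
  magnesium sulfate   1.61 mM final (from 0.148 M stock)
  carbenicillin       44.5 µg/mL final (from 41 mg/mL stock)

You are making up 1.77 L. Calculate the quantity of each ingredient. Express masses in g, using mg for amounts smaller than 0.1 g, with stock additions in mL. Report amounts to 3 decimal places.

EDTA disodium salt 0.122 g; calcium chloride 0.784 g; fructose 51.153 g; gellan gum 8.195 g; magnesium sulfate 19.255 mL; carbenicillin 1.921 mL

Scale factor relative to 1 L: 1.77.
EDTA disodium salt: 68.8 mg/L × 1.77 L = 121.776 mg = 0.122 g
calcium chloride: 3.99 mmol/L × 110.98 g/mol × 1.77 L ÷ 1000 = 0.784 g
fructose: 28.9 g/L × 1.77 L = 51.153 g
gellan gum: 4.63 g/L × 1.77 L = 8.195 g
magnesium sulfate: C1V1 = C2V2 → 1.61 mM × 1770 mL ÷ 148 mM = 19.255 mL
carbenicillin: V = C2·V2/C1 = 44.5 µg/mL × 1770 mL ÷ 41000 µg/mL = 1.921 mL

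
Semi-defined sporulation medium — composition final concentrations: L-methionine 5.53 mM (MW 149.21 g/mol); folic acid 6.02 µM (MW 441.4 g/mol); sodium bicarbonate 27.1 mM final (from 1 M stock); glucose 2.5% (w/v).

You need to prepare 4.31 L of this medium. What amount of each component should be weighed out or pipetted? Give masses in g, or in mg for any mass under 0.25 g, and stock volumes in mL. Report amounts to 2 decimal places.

Scale factor relative to 1 L: 4.31.
L-methionine: 5.53 mmol/L × 149.21 g/mol × 4.31 L ÷ 1000 = 3.56 g
folic acid: 6.02 µmol/L × 441.4 g/mol × 4.31 L ÷ 1000 = 11.45 mg
sodium bicarbonate: V = C2·V2/C1 = 27.1 mM × 4310 mL ÷ 1000 mM = 116.80 mL
glucose: 2.5% w/v = 25 g/L → 25 × 4.31 L = 107.75 g

L-methionine 3.56 g; folic acid 11.45 mg; sodium bicarbonate 116.80 mL; glucose 107.75 g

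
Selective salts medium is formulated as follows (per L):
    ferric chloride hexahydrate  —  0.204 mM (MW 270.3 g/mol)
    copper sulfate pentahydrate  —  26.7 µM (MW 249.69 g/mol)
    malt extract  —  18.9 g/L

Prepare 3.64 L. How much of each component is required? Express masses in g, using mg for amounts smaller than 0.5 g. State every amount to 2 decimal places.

ferric chloride hexahydrate 200.71 mg; copper sulfate pentahydrate 24.27 mg; malt extract 68.80 g

Scale factor relative to 1 L: 3.64.
ferric chloride hexahydrate: 0.204 mmol/L × 270.3 mg/mmol × 3.64 L = 200.71 mg
copper sulfate pentahydrate: 26.7 µmol/L × 249.69 g/mol × 3.64 L ÷ 1000 = 24.27 mg
malt extract: 18.9 g/L × 3.64 L = 68.80 g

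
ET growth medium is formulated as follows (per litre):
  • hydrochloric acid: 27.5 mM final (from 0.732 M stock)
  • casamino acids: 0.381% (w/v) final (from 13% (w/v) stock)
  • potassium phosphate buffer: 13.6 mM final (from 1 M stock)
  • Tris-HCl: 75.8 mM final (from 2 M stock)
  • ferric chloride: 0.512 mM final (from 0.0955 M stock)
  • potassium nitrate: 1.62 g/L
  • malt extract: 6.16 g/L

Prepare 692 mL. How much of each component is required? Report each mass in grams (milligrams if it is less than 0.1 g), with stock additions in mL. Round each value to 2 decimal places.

Target volume = 692 mL = 0.692 L.
hydrochloric acid: dilute stock: 27.5 mM × 692 mL ÷ 732 mM = 26.00 mL
casamino acids: dilute stock: 0.381% ÷ 13% × 692 mL = 20.28 mL
potassium phosphate buffer: C1V1 = C2V2 → 13.6 mM × 692 mL ÷ 1000 mM = 9.41 mL
Tris-HCl: dilute stock: 75.8 mM × 692 mL ÷ 2000 mM = 26.23 mL
ferric chloride: C1V1 = C2V2 → 0.512 mM × 692 mL ÷ 95.5 mM = 3.71 mL
potassium nitrate: 1.62 g/L × 0.692 L = 1.12 g
malt extract: 6.16 g/L × 0.692 L = 4.26 g

hydrochloric acid 26.00 mL; casamino acids 20.28 mL; potassium phosphate buffer 9.41 mL; Tris-HCl 26.23 mL; ferric chloride 3.71 mL; potassium nitrate 1.12 g; malt extract 4.26 g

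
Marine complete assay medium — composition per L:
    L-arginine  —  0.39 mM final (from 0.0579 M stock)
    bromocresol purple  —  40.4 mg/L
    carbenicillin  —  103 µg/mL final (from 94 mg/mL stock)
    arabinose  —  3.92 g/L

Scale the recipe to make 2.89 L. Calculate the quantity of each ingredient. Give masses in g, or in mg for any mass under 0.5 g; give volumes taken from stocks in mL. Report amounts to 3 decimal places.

L-arginine 19.466 mL; bromocresol purple 116.756 mg; carbenicillin 3.167 mL; arabinose 11.329 g

Scale factor relative to 1 L: 2.89.
L-arginine: V = C2·V2/C1 = 0.39 mM × 2890 mL ÷ 57.9 mM = 19.466 mL
bromocresol purple: 40.4 mg/L × 2.89 L = 116.756 mg
carbenicillin: V = C2·V2/C1 = 103 µg/mL × 2890 mL ÷ 94000 µg/mL = 3.167 mL
arabinose: 3.92 g/L × 2.89 L = 11.329 g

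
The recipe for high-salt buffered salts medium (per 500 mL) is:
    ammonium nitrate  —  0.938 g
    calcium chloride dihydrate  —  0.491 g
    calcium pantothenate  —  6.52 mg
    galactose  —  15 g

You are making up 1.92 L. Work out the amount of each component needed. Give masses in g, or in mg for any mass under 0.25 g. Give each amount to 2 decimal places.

ammonium nitrate 3.60 g; calcium chloride dihydrate 1.89 g; calcium pantothenate 25.04 mg; galactose 57.60 g

Ratio of target to recipe volume: 1920 / 500 = 3.84.
ammonium nitrate: 0.938 g × (1920 mL / 500 mL) = 3.60 g
calcium chloride dihydrate: 0.491 g × (1920 mL / 500 mL) = 1.89 g
calcium pantothenate: 6.52 mg × (1920 mL / 500 mL) = 25.04 mg
galactose: 15 g × (1920 mL / 500 mL) = 57.60 g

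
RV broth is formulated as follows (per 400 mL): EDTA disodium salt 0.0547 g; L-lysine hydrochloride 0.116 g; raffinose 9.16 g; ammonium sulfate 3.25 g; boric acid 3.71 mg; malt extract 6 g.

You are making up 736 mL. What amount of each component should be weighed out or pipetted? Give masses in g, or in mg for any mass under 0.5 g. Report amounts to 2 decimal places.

EDTA disodium salt 100.65 mg; L-lysine hydrochloride 213.44 mg; raffinose 16.85 g; ammonium sulfate 5.98 g; boric acid 6.83 mg; malt extract 11.04 g

Ratio of target to recipe volume: 736 / 400 = 1.84.
EDTA disodium salt: 0.0547 g × (736 mL / 400 mL) = 0.100648 g = 100.65 mg
L-lysine hydrochloride: 0.116 g × (736 mL / 400 mL) = 0.21344 g = 213.44 mg
raffinose: 9.16 g × (736 mL / 400 mL) = 16.85 g
ammonium sulfate: 3.25 g × (736 mL / 400 mL) = 5.98 g
boric acid: 3.71 mg × (736 mL / 400 mL) = 6.83 mg
malt extract: 6 g × (736 mL / 400 mL) = 11.04 g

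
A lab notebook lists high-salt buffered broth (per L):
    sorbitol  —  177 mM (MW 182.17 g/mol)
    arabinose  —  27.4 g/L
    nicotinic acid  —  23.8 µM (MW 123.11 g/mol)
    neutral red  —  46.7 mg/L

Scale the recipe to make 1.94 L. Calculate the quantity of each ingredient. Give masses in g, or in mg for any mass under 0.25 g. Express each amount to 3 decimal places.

Working volume: 1.94 L.
sorbitol: 177 mmol/L × 182.17 g/mol × 1.94 L ÷ 1000 = 62.554 g
arabinose: 27.4 g/L × 1.94 L = 53.156 g
nicotinic acid: 23.8 µmol/L × 123.11 g/mol × 1.94 L ÷ 1000 = 5.684 mg
neutral red: 46.7 mg/L × 1.94 L = 90.598 mg

sorbitol 62.554 g; arabinose 53.156 g; nicotinic acid 5.684 mg; neutral red 90.598 mg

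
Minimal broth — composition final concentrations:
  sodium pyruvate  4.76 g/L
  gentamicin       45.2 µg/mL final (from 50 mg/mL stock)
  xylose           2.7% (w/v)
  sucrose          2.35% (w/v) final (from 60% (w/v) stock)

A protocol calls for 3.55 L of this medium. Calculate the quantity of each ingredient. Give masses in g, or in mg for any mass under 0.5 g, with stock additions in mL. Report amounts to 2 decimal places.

sodium pyruvate 16.90 g; gentamicin 3.21 mL; xylose 95.85 g; sucrose 139.04 mL

Scale factor relative to 1 L: 3.55.
sodium pyruvate: 4.76 g/L × 3.55 L = 16.90 g
gentamicin: dilute stock: 45.2 µg/mL × 3550 mL ÷ 50000 µg/mL = 3.21 mL
xylose: 2.7 g per 100 mL × 3550 mL ÷ 100 = 95.85 g
sucrose: C1V1 = C2V2 → 2.35% ÷ 60% × 3550 mL = 139.04 mL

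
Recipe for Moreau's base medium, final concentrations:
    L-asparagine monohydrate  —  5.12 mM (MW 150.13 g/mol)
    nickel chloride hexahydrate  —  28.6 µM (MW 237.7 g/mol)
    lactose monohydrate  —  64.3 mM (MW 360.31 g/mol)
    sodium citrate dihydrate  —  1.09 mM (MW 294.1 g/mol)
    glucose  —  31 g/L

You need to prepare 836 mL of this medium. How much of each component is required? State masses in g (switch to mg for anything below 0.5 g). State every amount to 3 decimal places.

L-asparagine monohydrate 0.643 g; nickel chloride hexahydrate 5.683 mg; lactose monohydrate 19.368 g; sodium citrate dihydrate 267.996 mg; glucose 25.916 g

Target volume = 836 mL = 0.836 L.
L-asparagine monohydrate: 5.12 mmol/L × 150.13 g/mol × 0.836 L ÷ 1000 = 0.643 g
nickel chloride hexahydrate: 28.6 µmol/L × 237.7 g/mol × 0.836 L ÷ 1000 = 5.683 mg
lactose monohydrate: 64.3 mmol/L × 360.31 g/mol × 0.836 L ÷ 1000 = 19.368 g
sodium citrate dihydrate: 1.09 mmol/L × 294.1 mg/mmol × 0.836 L = 267.996 mg
glucose: 31 g/L × 0.836 L = 25.916 g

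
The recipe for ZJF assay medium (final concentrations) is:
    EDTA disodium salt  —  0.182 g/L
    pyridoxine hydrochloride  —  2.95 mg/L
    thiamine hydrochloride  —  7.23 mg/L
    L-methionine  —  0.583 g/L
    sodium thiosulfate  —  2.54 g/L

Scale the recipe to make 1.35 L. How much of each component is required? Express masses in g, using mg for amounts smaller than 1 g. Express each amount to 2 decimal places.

Scale factor relative to 1 L: 1.35.
EDTA disodium salt: 0.182 g/L × 1.35 L = 0.2457 g = 245.70 mg
pyridoxine hydrochloride: 2.95 mg/L × 1.35 L = 3.98 mg
thiamine hydrochloride: 7.23 mg/L × 1.35 L = 9.76 mg
L-methionine: 0.583 g/L × 1.35 L = 0.78705 g = 787.05 mg
sodium thiosulfate: 2.54 g/L × 1.35 L = 3.43 g

EDTA disodium salt 245.70 mg; pyridoxine hydrochloride 3.98 mg; thiamine hydrochloride 9.76 mg; L-methionine 787.05 mg; sodium thiosulfate 3.43 g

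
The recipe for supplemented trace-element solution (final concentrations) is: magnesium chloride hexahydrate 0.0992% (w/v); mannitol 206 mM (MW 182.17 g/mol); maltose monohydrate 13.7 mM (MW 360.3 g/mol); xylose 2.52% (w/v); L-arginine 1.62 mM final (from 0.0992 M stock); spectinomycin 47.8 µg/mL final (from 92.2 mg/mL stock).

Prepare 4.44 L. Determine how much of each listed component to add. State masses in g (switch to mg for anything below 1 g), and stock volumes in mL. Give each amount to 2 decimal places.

magnesium chloride hexahydrate 4.40 g; mannitol 166.62 g; maltose monohydrate 21.92 g; xylose 111.89 g; L-arginine 72.51 mL; spectinomycin 2.30 mL

Working volume: 4.44 L.
magnesium chloride hexahydrate: 0.0992% w/v = 0.992 g/L → 0.992 × 4.44 L = 4.40 g
mannitol: 206 mmol/L × 182.17 g/mol × 4.44 L ÷ 1000 = 166.62 g
maltose monohydrate: 13.7 mmol/L × 360.3 g/mol × 4.44 L ÷ 1000 = 21.92 g
xylose: 2.52% w/v = 25.2 g/L → 25.2 × 4.44 L = 111.89 g
L-arginine: C1V1 = C2V2 → 1.62 mM × 4440 mL ÷ 99.2 mM = 72.51 mL
spectinomycin: V = C2·V2/C1 = 47.8 µg/mL × 4440 mL ÷ 92200 µg/mL = 2.30 mL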